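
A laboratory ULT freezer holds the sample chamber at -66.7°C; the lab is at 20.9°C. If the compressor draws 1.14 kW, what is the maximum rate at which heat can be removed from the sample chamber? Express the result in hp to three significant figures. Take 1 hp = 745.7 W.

In absolute terms T_C = 206.45 K and T_H = 294.05 K, so ΔT = 87.60 K.
COP_Carnot = T_C/ΔT = 206.45/87.60 = 2.357.
Q̇_max = COP_Carnot × Ẇ = 2.357 × 1.140 kW = 2.687 kW = 3.603 hp.

3.60 hp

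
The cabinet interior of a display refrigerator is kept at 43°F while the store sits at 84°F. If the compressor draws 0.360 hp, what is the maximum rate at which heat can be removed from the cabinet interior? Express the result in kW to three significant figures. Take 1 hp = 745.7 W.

In absolute terms T_C = 279.26 K and T_H = 302.04 K, so ΔT = 22.78 K.
COP_Carnot = T_C/ΔT = 279.26/22.78 = 12.26.
Q̇_max = COP_Carnot × Ẇ = 12.26 × 0.3600 hp = 4.414 hp = 3.291 kW.

3.29 kW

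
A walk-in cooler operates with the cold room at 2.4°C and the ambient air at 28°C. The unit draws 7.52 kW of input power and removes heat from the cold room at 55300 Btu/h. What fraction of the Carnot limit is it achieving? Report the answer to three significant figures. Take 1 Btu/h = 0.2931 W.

Converting, Q̇_C = 55300 Btu/h = 16.21 kW, so COP_actual = Q̇_C/Ẇ = 16.21/7.520 = 2.155.
In absolute terms T_C = 275.55 K and T_H = 301.15 K, so ΔT = 25.60 K.
COP_Carnot = T_C/ΔT = 275.55/25.60 = 10.76.
η_II = COP_actual/COP_Carnot = 2.155/10.76 = 0.2002.

0.200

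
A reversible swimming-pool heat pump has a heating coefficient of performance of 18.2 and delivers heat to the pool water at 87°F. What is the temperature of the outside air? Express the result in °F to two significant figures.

57 °F

COP_HP = T_H/(T_H − T_C) gives T_H − T_C = T_H/COP.
With T_H = 303.71 K, T_C = 303.71 × (1 − 1/18.2) = 287.02 K.
Converting, 287.02 K = 56.96°F.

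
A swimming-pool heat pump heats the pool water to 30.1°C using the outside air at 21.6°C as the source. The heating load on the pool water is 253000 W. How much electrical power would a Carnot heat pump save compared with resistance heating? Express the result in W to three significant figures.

In absolute terms T_C = 294.75 K and T_H = 303.25 K, so ΔT = 8.500 K.
COP_Carnot = T_H/ΔT = 303.25/8.500 = 35.68.
Resistance heating needs Ẇ_res = Q̇_H = 253000 W; the reversible heat pump needs only Ẇ_hp = Q̇_H/COP = 7092 W.
Saving = 253000 − 7092 = 245900 W.

246000 W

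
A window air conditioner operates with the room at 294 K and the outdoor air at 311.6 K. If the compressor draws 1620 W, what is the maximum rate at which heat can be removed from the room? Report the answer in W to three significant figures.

The reservoir spacing is ΔT = 311.6 − 294 = 17.60 K.
COP_Carnot = T_C/ΔT = 294.00/17.60 = 16.70.
Q̇_max = COP_Carnot × Ẇ = 16.70 × 1620 W = 27060 W.

27100 W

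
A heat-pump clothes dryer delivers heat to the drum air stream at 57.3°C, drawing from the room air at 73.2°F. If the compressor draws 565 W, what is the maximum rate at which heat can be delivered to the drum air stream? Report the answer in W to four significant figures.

5426 W

In absolute terms T_C = 296.04 K and T_H = 330.45 K, so ΔT = 34.41 K.
COP_Carnot = T_H/ΔT = 330.45/34.41 = 9.603.
Q̇_max = COP_Carnot × Ẇ = 9.603 × 565.0 W = 5426 W.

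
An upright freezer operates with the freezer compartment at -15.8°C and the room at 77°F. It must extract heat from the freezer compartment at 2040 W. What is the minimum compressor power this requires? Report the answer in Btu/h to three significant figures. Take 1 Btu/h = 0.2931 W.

In absolute terms T_C = 257.35 K and T_H = 298.15 K, so ΔT = 40.80 K.
COP_Carnot = T_C/ΔT = 257.35/40.80 = 6.308.
Ẇ_min = Q̇/COP_Carnot = 2040/6.308 = 323.4 W = 1103 Btu/h.

1100 Btu/h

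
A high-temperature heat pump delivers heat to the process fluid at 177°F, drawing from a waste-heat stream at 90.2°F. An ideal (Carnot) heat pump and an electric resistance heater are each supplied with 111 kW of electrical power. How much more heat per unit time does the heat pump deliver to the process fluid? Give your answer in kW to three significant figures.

In absolute terms T_C = 305.48 K and T_H = 353.71 K, so ΔT = 48.22 K.
COP_Carnot = T_H/ΔT = 353.71/48.22 = 7.335.
The heat pump delivers Q̇_H = COP × Ẇ = 814.2 kW; the resistance heater delivers Ẇ = 111.0 kW.
Extra = (COP − 1)·Ẇ = 703.2 kW.

703 kW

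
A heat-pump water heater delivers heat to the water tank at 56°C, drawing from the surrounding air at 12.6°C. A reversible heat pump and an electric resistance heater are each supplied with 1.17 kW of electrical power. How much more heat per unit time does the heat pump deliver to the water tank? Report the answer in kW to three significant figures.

7.70 kW

In absolute terms T_C = 285.75 K and T_H = 329.15 K, so ΔT = 43.40 K.
COP_Carnot = T_H/ΔT = 329.15/43.40 = 7.584.
The heat pump delivers Q̇_H = COP × Ẇ = 8.873 kW; the resistance heater delivers Ẇ = 1.170 kW.
Extra = (COP − 1)·Ẇ = 7.703 kW.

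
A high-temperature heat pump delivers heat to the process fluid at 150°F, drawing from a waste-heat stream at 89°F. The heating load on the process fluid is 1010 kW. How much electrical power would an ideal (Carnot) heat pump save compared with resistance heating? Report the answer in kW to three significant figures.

909 kW

In absolute terms T_C = 304.82 K and T_H = 338.71 K, so ΔT = 33.89 K.
COP_Carnot = T_H/ΔT = 338.71/33.89 = 9.995.
Resistance heating needs Ẇ_res = Q̇_H = 1010 kW; the reversible heat pump needs only Ẇ_hp = Q̇_H/COP = 101.1 kW.
Saving = 1010 − 101.1 = 908.9 kW.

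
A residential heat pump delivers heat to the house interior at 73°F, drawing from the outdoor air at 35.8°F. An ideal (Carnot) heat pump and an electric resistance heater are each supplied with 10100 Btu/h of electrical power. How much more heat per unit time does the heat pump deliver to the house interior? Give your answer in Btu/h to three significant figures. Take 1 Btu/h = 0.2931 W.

In absolute terms T_C = 275.26 K and T_H = 295.93 K, so ΔT = 20.67 K.
COP_Carnot = T_H/ΔT = 295.93/20.67 = 14.32.
The heat pump delivers Q̇_H = COP × Ẇ = 144600 Btu/h; the resistance heater delivers Ẇ = 10100 Btu/h.
Extra = (COP − 1)·Ẇ = 134500 Btu/h.

135000 Btu/h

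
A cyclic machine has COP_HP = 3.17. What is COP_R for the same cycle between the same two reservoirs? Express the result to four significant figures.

Since Q_H = Q_C + W for any cycle, COP_R = Q_C/W = Q_H/W − 1.
COP_R = 3.17 − 1 = 2.17.

2.170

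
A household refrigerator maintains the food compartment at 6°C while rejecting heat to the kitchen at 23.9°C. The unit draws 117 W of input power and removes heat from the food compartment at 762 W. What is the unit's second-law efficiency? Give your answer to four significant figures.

0.4176

COP_actual = Q̇_C/Ẇ = 762.0/117.0 = 6.513.
In absolute terms T_C = 279.15 K and T_H = 297.05 K, so ΔT = 17.90 K.
COP_Carnot = T_C/ΔT = 279.15/17.90 = 15.59.
η_II = COP_actual/COP_Carnot = 6.513/15.59 = 0.4176.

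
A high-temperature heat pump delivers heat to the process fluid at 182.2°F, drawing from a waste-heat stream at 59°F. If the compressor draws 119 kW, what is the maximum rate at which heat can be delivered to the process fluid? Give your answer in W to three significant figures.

In absolute terms T_C = 288.15 K and T_H = 356.59 K, so ΔT = 68.44 K.
COP_Carnot = T_H/ΔT = 356.59/68.44 = 5.210.
Q̇_max = COP_Carnot × Ẇ = 5.210 × 119.0 kW = 620.0 kW = 620000 W.

620000 W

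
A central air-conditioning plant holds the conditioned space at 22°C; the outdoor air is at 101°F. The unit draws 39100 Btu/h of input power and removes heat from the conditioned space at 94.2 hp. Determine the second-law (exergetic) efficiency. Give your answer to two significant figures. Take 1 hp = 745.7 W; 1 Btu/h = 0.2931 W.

Converting, Q̇_C = 94.20 hp = 239700 Btu/h, so COP_actual = Q̇_C/Ẇ = 239700/39100 = 6.129.
In absolute terms T_C = 295.15 K and T_H = 311.48 K, so ΔT = 16.33 K.
COP_Carnot = T_C/ΔT = 295.15/16.33 = 18.07.
η_II = COP_actual/COP_Carnot = 6.129/18.07 = 0.3392.

0.34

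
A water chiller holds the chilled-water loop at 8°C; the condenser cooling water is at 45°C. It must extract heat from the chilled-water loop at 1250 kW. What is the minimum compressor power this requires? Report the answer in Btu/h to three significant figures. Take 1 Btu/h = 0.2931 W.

561000 Btu/h

In absolute terms T_C = 281.15 K and T_H = 318.15 K, so ΔT = 37.00 K.
COP_Carnot = T_C/ΔT = 281.15/37.00 = 7.599.
Ẇ_min = Q̇/COP_Carnot = 1250/7.599 = 164.5 kW = 561300 Btu/h.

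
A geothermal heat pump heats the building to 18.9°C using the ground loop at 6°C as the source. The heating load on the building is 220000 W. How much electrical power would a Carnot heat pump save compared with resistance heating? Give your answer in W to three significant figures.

In absolute terms T_C = 279.15 K and T_H = 292.05 K, so ΔT = 12.90 K.
COP_Carnot = T_H/ΔT = 292.05/12.90 = 22.64.
Resistance heating needs Ẇ_res = Q̇_H = 220000 W; the reversible heat pump needs only Ẇ_hp = Q̇_H/COP = 9718 W.
Saving = 220000 − 9718 = 210300 W.

210000 W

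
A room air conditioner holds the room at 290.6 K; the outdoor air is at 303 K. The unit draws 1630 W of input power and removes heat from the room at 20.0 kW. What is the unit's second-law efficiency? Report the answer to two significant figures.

Converting, Q̇_C = 20.00 kW = 20000 W, so COP_actual = Q̇_C/Ẇ = 20000/1630 = 12.27.
The reservoir spacing is ΔT = 303 − 290.6 = 12.40 K.
COP_Carnot = T_C/ΔT = 290.60/12.40 = 23.44.
η_II = COP_actual/COP_Carnot = 12.27/23.44 = 0.5236.

0.52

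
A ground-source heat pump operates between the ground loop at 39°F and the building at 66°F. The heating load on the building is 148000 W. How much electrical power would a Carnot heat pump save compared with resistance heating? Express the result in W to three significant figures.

140000 W

In absolute terms T_C = 277.04 K and T_H = 292.04 K, so ΔT = 15.00 K.
COP_Carnot = T_H/ΔT = 292.04/15.00 = 19.47.
Resistance heating needs Ẇ_res = Q̇_H = 148000 W; the reversible heat pump needs only Ẇ_hp = Q̇_H/COP = 7602 W.
Saving = 148000 − 7602 = 140400 W.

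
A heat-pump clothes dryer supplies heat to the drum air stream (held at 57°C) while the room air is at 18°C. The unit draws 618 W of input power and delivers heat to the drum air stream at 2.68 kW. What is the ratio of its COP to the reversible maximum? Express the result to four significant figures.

0.5123

Converting, Q̇_H = 2.680 kW = 2680 W, so COP_actual = Q̇_H/Ẇ = 2680/618.0 = 4.337.
In absolute terms T_C = 291.15 K and T_H = 330.15 K, so ΔT = 39.00 K.
COP_Carnot = T_H/ΔT = 330.15/39.00 = 8.465.
η_II = COP_actual/COP_Carnot = 4.337/8.465 = 0.5123.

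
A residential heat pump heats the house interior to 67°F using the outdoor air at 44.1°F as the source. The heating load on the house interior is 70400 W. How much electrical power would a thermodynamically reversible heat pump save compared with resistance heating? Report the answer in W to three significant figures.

In absolute terms T_C = 279.87 K and T_H = 292.59 K, so ΔT = 12.72 K.
COP_Carnot = T_H/ΔT = 292.59/12.72 = 23.00.
Resistance heating needs Ẇ_res = Q̇_H = 70400 W; the reversible heat pump needs only Ẇ_hp = Q̇_H/COP = 3061 W.
Saving = 70400 − 3061 = 67340 W.

67300 W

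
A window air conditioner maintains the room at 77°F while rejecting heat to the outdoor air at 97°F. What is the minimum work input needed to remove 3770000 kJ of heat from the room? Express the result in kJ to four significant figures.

140500 kJ

In absolute terms T_C = 298.15 K and T_H = 309.26 K, so ΔT = 11.11 K.
The reversible limit is COP_R = T_C/ΔT = 26.83, so W_min = Q_C/COP = Q_C·ΔT/T_C.
W_min = 3770000 × 11.11/298.15 = 140500 kJ.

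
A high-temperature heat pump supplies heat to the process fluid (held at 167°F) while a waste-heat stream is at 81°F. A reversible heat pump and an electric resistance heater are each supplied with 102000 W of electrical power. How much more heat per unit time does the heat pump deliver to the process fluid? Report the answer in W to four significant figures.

In absolute terms T_C = 300.37 K and T_H = 348.15 K, so ΔT = 47.78 K.
COP_Carnot = T_H/ΔT = 348.15/47.78 = 7.287.
The heat pump delivers Q̇_H = COP × Ẇ = 743300 W; the resistance heater delivers Ẇ = 102000 W.
Extra = (COP − 1)·Ẇ = 641300 W.

641300 W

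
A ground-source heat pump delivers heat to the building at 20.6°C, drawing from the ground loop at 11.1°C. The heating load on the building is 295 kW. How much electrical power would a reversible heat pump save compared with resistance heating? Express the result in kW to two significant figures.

290 kW

In absolute terms T_C = 284.25 K and T_H = 293.75 K, so ΔT = 9.500 K.
COP_Carnot = T_H/ΔT = 293.75/9.500 = 30.92.
Resistance heating needs Ẇ_res = Q̇_H = 295.0 kW; the reversible heat pump needs only Ẇ_hp = Q̇_H/COP = 9.540 kW.
Saving = 295.0 − 9.540 = 285.5 kW.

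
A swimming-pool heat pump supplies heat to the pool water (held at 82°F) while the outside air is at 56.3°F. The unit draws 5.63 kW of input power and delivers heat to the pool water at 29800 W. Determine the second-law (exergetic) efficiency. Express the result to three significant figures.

0.251

Converting, Q̇_H = 29800 W = 29.80 kW, so COP_actual = Q̇_H/Ẇ = 29.80/5.630 = 5.293.
In absolute terms T_C = 286.65 K and T_H = 300.93 K, so ΔT = 14.28 K.
COP_Carnot = T_H/ΔT = 300.93/14.28 = 21.08.
η_II = COP_actual/COP_Carnot = 5.293/21.08 = 0.2511.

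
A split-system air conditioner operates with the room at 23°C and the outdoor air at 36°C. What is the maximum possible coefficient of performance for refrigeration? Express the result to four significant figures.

22.78

In absolute terms T_C = 296.15 K and T_H = 309.15 K, so ΔT = 13.00 K.
For a reversible cycle, COP_Carnot = T_C/ΔT = 296.15/13.00 = 22.78.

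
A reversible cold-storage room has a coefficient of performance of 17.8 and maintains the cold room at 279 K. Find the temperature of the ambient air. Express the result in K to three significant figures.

295 K

COP_R = T_C/(T_H − T_C) gives T_H − T_C = T_C/COP.
With T_C = 279.00 K, T_H = 279.00 × (1 + 1/17.8) = 294.67 K.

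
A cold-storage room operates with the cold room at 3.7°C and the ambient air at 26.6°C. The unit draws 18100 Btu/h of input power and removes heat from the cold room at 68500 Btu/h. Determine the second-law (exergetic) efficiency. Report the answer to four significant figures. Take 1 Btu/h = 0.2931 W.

0.3130

COP_actual = Q̇_C/Ẇ = 68500/18100 = 3.785.
In absolute terms T_C = 276.85 K and T_H = 299.75 K, so ΔT = 22.90 K.
COP_Carnot = T_C/ΔT = 276.85/22.90 = 12.09.
η_II = COP_actual/COP_Carnot = 3.785/12.09 = 0.3130.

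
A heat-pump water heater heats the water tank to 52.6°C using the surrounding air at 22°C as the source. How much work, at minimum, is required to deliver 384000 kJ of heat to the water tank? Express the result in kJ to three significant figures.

36100 kJ

In absolute terms T_C = 295.15 K and T_H = 325.75 K, so ΔT = 30.60 K.
The reversible limit is COP_HP = T_H/ΔT = 10.65, so W_min = Q_H/COP = Q_H·ΔT/T_H.
W_min = 384000 × 30.60/325.75 = 36070 kJ.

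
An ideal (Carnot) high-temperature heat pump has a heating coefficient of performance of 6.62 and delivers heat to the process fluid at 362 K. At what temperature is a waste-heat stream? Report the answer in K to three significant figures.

307 K

COP_HP = T_H/(T_H − T_C) gives T_H − T_C = T_H/COP.
With T_H = 362.00 K, T_C = 362.00 × (1 − 1/6.62) = 307.32 K.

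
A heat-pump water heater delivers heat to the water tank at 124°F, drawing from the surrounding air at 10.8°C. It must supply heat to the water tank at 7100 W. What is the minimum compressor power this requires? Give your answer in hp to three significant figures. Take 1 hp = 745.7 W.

1.18 hp

In absolute terms T_C = 283.95 K and T_H = 324.26 K, so ΔT = 40.31 K.
COP_Carnot = T_H/ΔT = 324.26/40.31 = 8.044.
Ẇ_min = Q̇/COP_Carnot = 7100/8.044 = 882.6 W = 1.184 hp.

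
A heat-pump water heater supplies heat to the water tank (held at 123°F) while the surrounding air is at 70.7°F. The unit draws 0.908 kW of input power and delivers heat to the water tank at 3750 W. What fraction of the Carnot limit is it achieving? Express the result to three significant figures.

0.371

Converting, Q̇_H = 3750 W = 3.750 kW, so COP_actual = Q̇_H/Ẇ = 3.750/0.9080 = 4.130.
In absolute terms T_C = 294.65 K and T_H = 323.71 K, so ΔT = 29.06 K.
COP_Carnot = T_H/ΔT = 323.71/29.06 = 11.14.
η_II = COP_actual/COP_Carnot = 4.130/11.14 = 0.3707.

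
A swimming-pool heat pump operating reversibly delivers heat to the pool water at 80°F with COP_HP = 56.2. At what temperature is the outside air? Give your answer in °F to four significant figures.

70.40 °F

COP_HP = T_H/(T_H − T_C) gives T_H − T_C = T_H/COP.
With T_H = 299.82 K, T_C = 299.82 × (1 − 1/56.2) = 294.48 K.
Converting, 294.48 K = 70.40°F.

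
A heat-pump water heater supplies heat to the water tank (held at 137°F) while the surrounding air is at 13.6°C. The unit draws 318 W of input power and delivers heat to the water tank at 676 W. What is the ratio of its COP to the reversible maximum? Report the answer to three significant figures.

0.287

COP_actual = Q̇_H/Ẇ = 676.0/318.0 = 2.126.
In absolute terms T_C = 286.75 K and T_H = 331.48 K, so ΔT = 44.73 K.
COP_Carnot = T_H/ΔT = 331.48/44.73 = 7.410.
η_II = COP_actual/COP_Carnot = 2.126/7.410 = 0.2869.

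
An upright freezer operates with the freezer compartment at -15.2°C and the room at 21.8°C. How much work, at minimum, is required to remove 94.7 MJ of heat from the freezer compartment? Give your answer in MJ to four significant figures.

In absolute terms T_C = 257.95 K and T_H = 294.95 K, so ΔT = 37.00 K.
The reversible limit is COP_R = T_C/ΔT = 6.972, so W_min = Q_C/COP = Q_C·ΔT/T_C.
W_min = 94.70 × 37.00/257.95 = 13.58 MJ.

13.58 MJ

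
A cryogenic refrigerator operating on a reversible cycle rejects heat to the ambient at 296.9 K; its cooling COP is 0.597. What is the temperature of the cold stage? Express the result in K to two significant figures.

For a Carnot refrigerator COP_R = T_C/(T_H − T_C), so T_C = COP·T_H/(1 + COP).
With T_H = 296.90 K, T_C = 0.597 × 296.90/1.597 = 110.99 K.

110 K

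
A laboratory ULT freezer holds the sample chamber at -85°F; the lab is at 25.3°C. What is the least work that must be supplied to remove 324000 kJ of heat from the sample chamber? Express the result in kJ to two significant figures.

140000 kJ

In absolute terms T_C = 208.15 K and T_H = 298.45 K, so ΔT = 90.30 K.
The reversible limit is COP_R = T_C/ΔT = 2.305, so W_min = Q_C/COP = Q_C·ΔT/T_C.
W_min = 324000 × 90.30/208.15 = 140600 kJ.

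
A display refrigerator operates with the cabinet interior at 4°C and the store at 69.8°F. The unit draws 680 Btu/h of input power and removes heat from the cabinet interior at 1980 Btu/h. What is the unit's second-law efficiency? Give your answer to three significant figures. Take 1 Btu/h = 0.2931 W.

COP_actual = Q̇_C/Ẇ = 1980/680.0 = 2.912.
In absolute terms T_C = 277.15 K and T_H = 294.15 K, so ΔT = 17.00 K.
COP_Carnot = T_C/ΔT = 277.15/17.00 = 16.30.
η_II = COP_actual/COP_Carnot = 2.912/16.30 = 0.1786.

0.179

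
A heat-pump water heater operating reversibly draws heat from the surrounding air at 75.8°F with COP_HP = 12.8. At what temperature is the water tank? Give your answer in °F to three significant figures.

COP_HP = T_H/(T_H − T_C) rearranges to T_H = COP·T_C/(COP − 1).
With T_C = 297.48 K, T_H = 12.8 × 297.48/11.80 = 322.69 K.
Converting, 322.69 K = 121.18°F.

121 °F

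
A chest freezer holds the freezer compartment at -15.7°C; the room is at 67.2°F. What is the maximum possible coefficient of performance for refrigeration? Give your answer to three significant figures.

In absolute terms T_C = 257.45 K and T_H = 292.71 K, so ΔT = 35.26 K.
For a reversible cycle, COP_Carnot = T_C/ΔT = 257.45/35.26 = 7.302.

7.30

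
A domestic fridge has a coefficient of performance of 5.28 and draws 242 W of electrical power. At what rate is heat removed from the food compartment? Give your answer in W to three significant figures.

Q̇_C = COP × Ẇ = 5.28 × 242.0 = 1278 W.

1280 W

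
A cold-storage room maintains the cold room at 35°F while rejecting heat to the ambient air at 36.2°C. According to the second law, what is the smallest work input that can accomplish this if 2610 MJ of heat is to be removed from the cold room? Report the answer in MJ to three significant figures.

In absolute terms T_C = 274.82 K and T_H = 309.35 K, so ΔT = 34.53 K.
The reversible limit is COP_R = T_C/ΔT = 7.958, so W_min = Q_C/COP = Q_C·ΔT/T_C.
W_min = 2610 × 34.53/274.82 = 328.0 MJ.

328 MJ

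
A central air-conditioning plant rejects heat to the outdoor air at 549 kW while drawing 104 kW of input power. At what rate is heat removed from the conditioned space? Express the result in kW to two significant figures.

450 kW

For a cyclic device the first law requires Q̇_H = Q̇_C + Ẇ.
Q̇_C = Q̇_H − Ẇ = 445.0 kW.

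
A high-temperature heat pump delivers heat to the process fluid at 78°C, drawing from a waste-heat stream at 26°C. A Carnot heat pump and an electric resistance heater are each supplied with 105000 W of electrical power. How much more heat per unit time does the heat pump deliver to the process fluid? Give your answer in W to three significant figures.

604000 W

In absolute terms T_C = 299.15 K and T_H = 351.15 K, so ΔT = 52.00 K.
COP_Carnot = T_H/ΔT = 351.15/52.00 = 6.753.
The heat pump delivers Q̇_H = COP × Ẇ = 709100 W; the resistance heater delivers Ẇ = 105000 W.
Extra = (COP − 1)·Ẇ = 604100 W.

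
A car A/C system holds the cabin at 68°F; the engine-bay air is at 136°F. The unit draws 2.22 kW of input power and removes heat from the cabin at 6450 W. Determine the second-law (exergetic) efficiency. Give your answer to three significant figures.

0.374

Converting, Q̇_C = 6450 W = 6.450 kW, so COP_actual = Q̇_C/Ẇ = 6.450/2.220 = 2.905.
In absolute terms T_C = 293.15 K and T_H = 330.93 K, so ΔT = 37.78 K.
COP_Carnot = T_C/ΔT = 293.15/37.78 = 7.760.
η_II = COP_actual/COP_Carnot = 2.905/7.760 = 0.3744.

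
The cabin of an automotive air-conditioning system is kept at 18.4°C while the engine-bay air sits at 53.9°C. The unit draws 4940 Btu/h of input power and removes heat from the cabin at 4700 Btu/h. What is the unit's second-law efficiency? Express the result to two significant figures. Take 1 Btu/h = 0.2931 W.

COP_actual = Q̇_C/Ẇ = 4700/4940 = 0.9514.
In absolute terms T_C = 291.55 K and T_H = 327.05 K, so ΔT = 35.50 K.
COP_Carnot = T_C/ΔT = 291.55/35.50 = 8.213.
η_II = COP_actual/COP_Carnot = 0.9514/8.213 = 0.1158.

0.12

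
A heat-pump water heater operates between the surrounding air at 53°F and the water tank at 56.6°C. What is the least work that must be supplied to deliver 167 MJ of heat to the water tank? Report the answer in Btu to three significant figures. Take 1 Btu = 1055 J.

In absolute terms T_C = 284.82 K and T_H = 329.75 K, so ΔT = 44.93 K.
The reversible limit is COP_HP = T_H/ΔT = 7.339, so W_min = Q_H/COP = Q_H·ΔT/T_H.
W_min = 167.0 × 44.93/329.75 = 22.76 MJ = 21570 Btu.

21600 Btu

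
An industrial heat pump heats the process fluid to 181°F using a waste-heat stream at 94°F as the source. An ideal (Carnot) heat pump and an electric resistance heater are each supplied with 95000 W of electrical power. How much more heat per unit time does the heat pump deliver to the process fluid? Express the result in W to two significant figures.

600000 W

In absolute terms T_C = 307.59 K and T_H = 355.93 K, so ΔT = 48.33 K.
COP_Carnot = T_H/ΔT = 355.93/48.33 = 7.364.
The heat pump delivers Q̇_H = COP × Ẇ = 699600 W; the resistance heater delivers Ẇ = 95000 W.
Extra = (COP − 1)·Ẇ = 604600 W.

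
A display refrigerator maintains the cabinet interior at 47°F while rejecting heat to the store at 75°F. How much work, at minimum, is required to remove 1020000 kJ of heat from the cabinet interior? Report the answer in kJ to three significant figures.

56400 kJ

In absolute terms T_C = 281.48 K and T_H = 297.04 K, so ΔT = 15.56 K.
The reversible limit is COP_R = T_C/ΔT = 18.10, so W_min = Q_C/COP = Q_C·ΔT/T_C.
W_min = 1020000 × 15.56/281.48 = 56370 kJ.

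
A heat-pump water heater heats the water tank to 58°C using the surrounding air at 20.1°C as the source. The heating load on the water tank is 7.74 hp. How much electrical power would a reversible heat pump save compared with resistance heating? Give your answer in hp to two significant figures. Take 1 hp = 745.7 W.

In absolute terms T_C = 293.25 K and T_H = 331.15 K, so ΔT = 37.90 K.
COP_Carnot = T_H/ΔT = 331.15/37.90 = 8.737.
Resistance heating needs Ẇ_res = Q̇_H = 7.740 hp; the reversible heat pump needs only Ẇ_hp = Q̇_H/COP = 0.8858 hp.
Saving = 7.740 − 0.8858 = 6.854 hp.

6.9 hp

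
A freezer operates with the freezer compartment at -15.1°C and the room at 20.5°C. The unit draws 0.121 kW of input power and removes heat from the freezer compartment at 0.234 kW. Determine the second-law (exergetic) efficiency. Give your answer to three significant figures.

COP_actual = Q̇_C/Ẇ = 0.2340/0.1210 = 1.934.
In absolute terms T_C = 258.05 K and T_H = 293.65 K, so ΔT = 35.60 K.
COP_Carnot = T_C/ΔT = 258.05/35.60 = 7.249.
η_II = COP_actual/COP_Carnot = 1.934/7.249 = 0.2668.

0.267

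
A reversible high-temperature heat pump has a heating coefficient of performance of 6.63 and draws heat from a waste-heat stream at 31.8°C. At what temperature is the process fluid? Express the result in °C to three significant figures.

86.0 °C

COP_HP = T_H/(T_H − T_C) rearranges to T_H = COP·T_C/(COP − 1).
With T_C = 304.95 K, T_H = 6.63 × 304.95/5.630 = 359.12 K.
Converting, 359.12 K = 85.97°C.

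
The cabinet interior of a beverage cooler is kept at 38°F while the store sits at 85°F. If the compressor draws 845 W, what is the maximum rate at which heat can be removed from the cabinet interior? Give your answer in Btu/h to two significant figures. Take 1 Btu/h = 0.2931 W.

In absolute terms T_C = 276.48 K and T_H = 302.59 K, so ΔT = 26.11 K.
COP_Carnot = T_C/ΔT = 276.48/26.11 = 10.59.
Q̇_max = COP_Carnot × Ẇ = 10.59 × 845.0 W = 8947 W = 30530 Btu/h.

31000 Btu/h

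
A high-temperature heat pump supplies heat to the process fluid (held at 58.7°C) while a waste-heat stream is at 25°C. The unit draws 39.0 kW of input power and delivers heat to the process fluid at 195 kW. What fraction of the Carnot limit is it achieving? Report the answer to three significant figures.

COP_actual = Q̇_H/Ẇ = 195.0/39.00 = 5.000.
In absolute terms T_C = 298.15 K and T_H = 331.85 K, so ΔT = 33.70 K.
COP_Carnot = T_H/ΔT = 331.85/33.70 = 9.847.
η_II = COP_actual/COP_Carnot = 5.000/9.847 = 0.5078.

0.508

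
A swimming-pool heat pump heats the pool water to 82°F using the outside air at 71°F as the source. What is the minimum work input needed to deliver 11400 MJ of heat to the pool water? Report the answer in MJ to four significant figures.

In absolute terms T_C = 294.82 K and T_H = 300.93 K, so ΔT = 6.111 K.
The reversible limit is COP_HP = T_H/ΔT = 49.24, so W_min = Q_H/COP = Q_H·ΔT/T_H.
W_min = 11400 × 6.111/300.93 = 231.5 MJ.

231.5 MJ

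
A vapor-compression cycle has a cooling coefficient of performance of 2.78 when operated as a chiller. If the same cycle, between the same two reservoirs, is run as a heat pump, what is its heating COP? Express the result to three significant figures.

3.78

The first law on one cycle gives Q_H = Q_C + W, so Q_H/W = Q_C/W + 1.
COP_HP = COP_R + 1 = 2.78 + 1 = 3.78.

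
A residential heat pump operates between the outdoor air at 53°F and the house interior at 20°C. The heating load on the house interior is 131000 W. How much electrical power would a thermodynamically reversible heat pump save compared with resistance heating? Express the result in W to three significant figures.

127000 W

In absolute terms T_C = 284.82 K and T_H = 293.15 K, so ΔT = 8.333 K.
COP_Carnot = T_H/ΔT = 293.15/8.333 = 35.18.
Resistance heating needs Ẇ_res = Q̇_H = 131000 W; the reversible heat pump needs only Ẇ_hp = Q̇_H/COP = 3724 W.
Saving = 131000 − 3724 = 127300 W.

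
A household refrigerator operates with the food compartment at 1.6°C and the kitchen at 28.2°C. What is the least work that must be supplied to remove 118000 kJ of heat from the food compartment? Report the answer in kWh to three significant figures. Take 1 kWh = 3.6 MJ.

In absolute terms T_C = 274.75 K and T_H = 301.35 K, so ΔT = 26.60 K.
The reversible limit is COP_R = T_C/ΔT = 10.33, so W_min = Q_C/COP = Q_C·ΔT/T_C.
W_min = 118000 × 26.60/274.75 = 11420 kJ = 3.173 kWh.

3.17 kWh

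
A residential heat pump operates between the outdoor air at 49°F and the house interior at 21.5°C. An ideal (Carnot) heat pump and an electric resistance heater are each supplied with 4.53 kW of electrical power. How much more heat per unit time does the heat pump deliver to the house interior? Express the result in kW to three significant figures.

In absolute terms T_C = 282.59 K and T_H = 294.65 K, so ΔT = 12.06 K.
COP_Carnot = T_H/ΔT = 294.65/12.06 = 24.44.
The heat pump delivers Q̇_H = COP × Ẇ = 110.7 kW; the resistance heater delivers Ẇ = 4.530 kW.
Extra = (COP − 1)·Ẇ = 106.2 kW.

106 kW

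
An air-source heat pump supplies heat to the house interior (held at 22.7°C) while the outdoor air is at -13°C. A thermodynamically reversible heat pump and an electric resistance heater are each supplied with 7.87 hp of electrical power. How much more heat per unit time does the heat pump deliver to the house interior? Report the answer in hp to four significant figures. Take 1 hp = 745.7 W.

In absolute terms T_C = 260.15 K and T_H = 295.85 K, so ΔT = 35.70 K.
COP_Carnot = T_H/ΔT = 295.85/35.70 = 8.287.
The heat pump delivers Q̇_H = COP × Ẇ = 65.22 hp; the resistance heater delivers Ẇ = 7.870 hp.
Extra = (COP − 1)·Ẇ = 57.35 hp.

57.35 hp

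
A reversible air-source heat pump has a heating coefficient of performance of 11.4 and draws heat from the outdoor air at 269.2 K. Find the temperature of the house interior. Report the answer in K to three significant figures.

295 K

COP_HP = T_H/(T_H − T_C) rearranges to T_H = COP·T_C/(COP − 1).
With T_C = 269.20 K, T_H = 11.4 × 269.20/10.40 = 295.08 K.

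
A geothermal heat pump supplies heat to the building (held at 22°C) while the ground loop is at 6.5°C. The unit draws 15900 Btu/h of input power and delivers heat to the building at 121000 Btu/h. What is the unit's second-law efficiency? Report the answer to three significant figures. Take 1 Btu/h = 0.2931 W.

0.400

COP_actual = Q̇_H/Ẇ = 121000/15900 = 7.610.
In absolute terms T_C = 279.65 K and T_H = 295.15 K, so ΔT = 15.50 K.
COP_Carnot = T_H/ΔT = 295.15/15.50 = 19.04.
η_II = COP_actual/COP_Carnot = 7.610/19.04 = 0.3996.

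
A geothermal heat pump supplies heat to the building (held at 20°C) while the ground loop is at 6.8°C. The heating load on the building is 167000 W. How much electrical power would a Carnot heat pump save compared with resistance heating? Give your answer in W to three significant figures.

159000 W

In absolute terms T_C = 279.95 K and T_H = 293.15 K, so ΔT = 13.20 K.
COP_Carnot = T_H/ΔT = 293.15/13.20 = 22.21.
Resistance heating needs Ẇ_res = Q̇_H = 167000 W; the reversible heat pump needs only Ẇ_hp = Q̇_H/COP = 7520 W.
Saving = 167000 − 7520 = 159500 W.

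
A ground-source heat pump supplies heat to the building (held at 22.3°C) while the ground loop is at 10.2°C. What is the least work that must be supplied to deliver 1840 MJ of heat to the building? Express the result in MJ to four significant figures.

In absolute terms T_C = 283.35 K and T_H = 295.45 K, so ΔT = 12.10 K.
The reversible limit is COP_HP = T_H/ΔT = 24.42, so W_min = Q_H/COP = Q_H·ΔT/T_H.
W_min = 1840 × 12.10/295.45 = 75.36 MJ.

75.36 MJ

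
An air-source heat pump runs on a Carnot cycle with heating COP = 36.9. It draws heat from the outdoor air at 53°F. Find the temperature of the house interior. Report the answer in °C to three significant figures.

COP_HP = T_H/(T_H − T_C) rearranges to T_H = COP·T_C/(COP − 1).
With T_C = 284.82 K, T_H = 36.9 × 284.82/35.90 = 292.75 K.
Converting, 292.75 K = 19.60°C.

19.6 °C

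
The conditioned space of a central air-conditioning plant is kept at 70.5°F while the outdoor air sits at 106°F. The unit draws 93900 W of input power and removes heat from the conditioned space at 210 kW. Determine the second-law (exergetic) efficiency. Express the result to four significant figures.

Converting, Q̇_C = 210.0 kW = 210000 W, so COP_actual = Q̇_C/Ẇ = 210000/93900 = 2.236.
In absolute terms T_C = 294.54 K and T_H = 314.26 K, so ΔT = 19.72 K.
COP_Carnot = T_C/ΔT = 294.54/19.72 = 14.93.
η_II = COP_actual/COP_Carnot = 2.236/14.93 = 0.1498.

0.1498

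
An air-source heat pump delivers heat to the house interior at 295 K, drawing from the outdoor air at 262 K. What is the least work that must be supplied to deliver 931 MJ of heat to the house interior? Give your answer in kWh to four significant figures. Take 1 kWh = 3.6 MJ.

The reservoir spacing is ΔT = 295 − 262 = 33.00 K.
The reversible limit is COP_HP = T_H/ΔT = 8.939, so W_min = Q_H/COP = Q_H·ΔT/T_H.
W_min = 931.0 × 33.00/295.00 = 104.1 MJ = 28.93 kWh.

28.93 kWh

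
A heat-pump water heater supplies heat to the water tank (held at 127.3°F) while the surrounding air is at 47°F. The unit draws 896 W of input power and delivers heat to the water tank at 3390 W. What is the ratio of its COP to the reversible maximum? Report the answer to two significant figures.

COP_actual = Q̇_H/Ẇ = 3390/896.0 = 3.783.
In absolute terms T_C = 281.48 K and T_H = 326.09 K, so ΔT = 44.61 K.
COP_Carnot = T_H/ΔT = 326.09/44.61 = 7.310.
η_II = COP_actual/COP_Carnot = 3.783/7.310 = 0.5176.

0.52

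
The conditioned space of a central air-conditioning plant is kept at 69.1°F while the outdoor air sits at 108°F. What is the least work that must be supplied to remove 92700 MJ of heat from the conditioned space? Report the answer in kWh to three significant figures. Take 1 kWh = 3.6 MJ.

In absolute terms T_C = 293.76 K and T_H = 315.37 K, so ΔT = 21.61 K.
The reversible limit is COP_R = T_C/ΔT = 13.59, so W_min = Q_C/COP = Q_C·ΔT/T_C.
W_min = 92700 × 21.61/293.76 = 6820 MJ = 1894 kWh.

1890 kWh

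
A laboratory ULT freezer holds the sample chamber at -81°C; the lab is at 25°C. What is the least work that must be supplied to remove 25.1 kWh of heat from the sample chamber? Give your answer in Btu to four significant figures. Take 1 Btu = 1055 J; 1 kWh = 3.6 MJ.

In absolute terms T_C = 192.15 K and T_H = 298.15 K, so ΔT = 106.0 K.
The reversible limit is COP_R = T_C/ΔT = 1.813, so W_min = Q_C/COP = Q_C·ΔT/T_C.
W_min = 25.10 × 106.0/192.15 = 13.85 kWh = 47250 Btu.

47250 Btu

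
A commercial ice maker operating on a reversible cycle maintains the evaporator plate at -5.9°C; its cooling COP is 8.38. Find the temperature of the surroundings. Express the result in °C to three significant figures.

26.0 °C

COP_R = T_C/(T_H − T_C) gives T_H − T_C = T_C/COP.
With T_C = 267.25 K, T_H = 267.25 × (1 + 1/8.38) = 299.14 K.
Converting, 299.14 K = 25.99°C.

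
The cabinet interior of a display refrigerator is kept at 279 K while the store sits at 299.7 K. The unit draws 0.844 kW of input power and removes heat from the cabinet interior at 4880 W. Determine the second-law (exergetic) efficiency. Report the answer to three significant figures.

Converting, Q̇_C = 4880 W = 4.880 kW, so COP_actual = Q̇_C/Ẇ = 4.880/0.8440 = 5.782.
The reservoir spacing is ΔT = 299.7 − 279 = 20.70 K.
COP_Carnot = T_C/ΔT = 279.00/20.70 = 13.48.
η_II = COP_actual/COP_Carnot = 5.782/13.48 = 0.4290.

0.429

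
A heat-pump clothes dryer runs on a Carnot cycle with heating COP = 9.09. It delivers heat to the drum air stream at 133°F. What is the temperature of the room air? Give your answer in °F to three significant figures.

COP_HP = T_H/(T_H − T_C) gives T_H − T_C = T_H/COP.
With T_H = 329.26 K, T_C = 329.26 × (1 − 1/9.09) = 293.04 K.
Converting, 293.04 K = 67.80°F.

67.8 °F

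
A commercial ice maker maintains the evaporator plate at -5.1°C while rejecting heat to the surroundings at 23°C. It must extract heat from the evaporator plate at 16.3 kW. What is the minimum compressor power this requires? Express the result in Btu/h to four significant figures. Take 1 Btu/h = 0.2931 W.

In absolute terms T_C = 268.05 K and T_H = 296.15 K, so ΔT = 28.10 K.
COP_Carnot = T_C/ΔT = 268.05/28.10 = 9.539.
Ẇ_min = Q̇/COP_Carnot = 16.30/9.539 = 1.709 kW = 5830 Btu/h.

5830 Btu/h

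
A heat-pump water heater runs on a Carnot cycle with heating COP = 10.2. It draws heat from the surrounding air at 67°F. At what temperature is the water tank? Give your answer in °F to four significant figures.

COP_HP = T_H/(T_H − T_C) rearranges to T_H = COP·T_C/(COP − 1).
With T_C = 292.59 K, T_H = 10.2 × 292.59/9.200 = 324.40 K.
Converting, 324.40 K = 124.25°F.

124.2 °F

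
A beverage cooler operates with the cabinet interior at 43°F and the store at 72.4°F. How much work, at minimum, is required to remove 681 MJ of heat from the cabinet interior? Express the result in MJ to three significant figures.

39.8 MJ

In absolute terms T_C = 279.26 K and T_H = 295.59 K, so ΔT = 16.33 K.
The reversible limit is COP_R = T_C/ΔT = 17.10, so W_min = Q_C/COP = Q_C·ΔT/T_C.
W_min = 681.0 × 16.33/279.26 = 39.83 MJ.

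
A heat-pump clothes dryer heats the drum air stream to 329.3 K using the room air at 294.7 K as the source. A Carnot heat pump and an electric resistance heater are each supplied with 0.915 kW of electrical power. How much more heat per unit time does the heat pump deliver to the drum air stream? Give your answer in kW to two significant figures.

The reservoir spacing is ΔT = 329.3 − 294.7 = 34.60 K.
COP_Carnot = T_H/ΔT = 329.30/34.60 = 9.517.
The heat pump delivers Q̇_H = COP × Ẇ = 8.708 kW; the resistance heater delivers Ẇ = 0.9150 kW.
Extra = (COP − 1)·Ẇ = 7.793 kW.

7.8 kW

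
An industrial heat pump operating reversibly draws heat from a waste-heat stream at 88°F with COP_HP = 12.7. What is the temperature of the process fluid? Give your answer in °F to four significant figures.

134.8 °F

COP_HP = T_H/(T_H − T_C) rearranges to T_H = COP·T_C/(COP − 1).
With T_C = 304.26 K, T_H = 12.7 × 304.26/11.70 = 330.27 K.
Converting, 330.27 K = 134.81°F.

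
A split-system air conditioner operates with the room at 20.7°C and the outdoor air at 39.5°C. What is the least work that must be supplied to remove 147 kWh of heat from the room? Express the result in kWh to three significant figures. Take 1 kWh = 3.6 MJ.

9.40 kWh

In absolute terms T_C = 293.85 K and T_H = 312.65 K, so ΔT = 18.80 K.
The reversible limit is COP_R = T_C/ΔT = 15.63, so W_min = Q_C/COP = Q_C·ΔT/T_C.
W_min = 147.0 × 18.80/293.85 = 9.405 kWh.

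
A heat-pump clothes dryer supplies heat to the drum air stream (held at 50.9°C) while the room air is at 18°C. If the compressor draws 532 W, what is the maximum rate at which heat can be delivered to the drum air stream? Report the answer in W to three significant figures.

In absolute terms T_C = 291.15 K and T_H = 324.05 K, so ΔT = 32.90 K.
COP_Carnot = T_H/ΔT = 324.05/32.90 = 9.850.
Q̇_max = COP_Carnot × Ẇ = 9.850 × 532.0 W = 5240 W.

5240 W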